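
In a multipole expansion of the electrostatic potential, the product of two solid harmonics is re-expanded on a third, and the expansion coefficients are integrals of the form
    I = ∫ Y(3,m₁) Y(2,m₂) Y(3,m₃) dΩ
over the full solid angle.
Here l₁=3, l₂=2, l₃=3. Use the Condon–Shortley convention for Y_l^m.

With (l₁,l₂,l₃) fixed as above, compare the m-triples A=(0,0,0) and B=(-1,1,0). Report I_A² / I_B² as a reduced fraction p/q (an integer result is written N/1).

l's match ⇒ only the (l;m) 3-j factors differ between A and B.
A: triangle coeff Δ(3,2,3) = 1/3780; Σ_t [0,2]: t=0:+1/24 t=1:−1/4 t=2:+1/24 = -1/6; (3j)²=4/105 [(3 2 3; 0 0 0)], sign=+1
B: triangle coeff Δ(3,2,3) = 1/3780; Σ_t [1,2]: t=1:−1/12 t=2:+1/8 = 1/24; (3j)²=1/210 [(3 2 3; -1 1 0)], sign=-1
I_A²/I_B² = (4/105)/(1/210) = 8/1

8/1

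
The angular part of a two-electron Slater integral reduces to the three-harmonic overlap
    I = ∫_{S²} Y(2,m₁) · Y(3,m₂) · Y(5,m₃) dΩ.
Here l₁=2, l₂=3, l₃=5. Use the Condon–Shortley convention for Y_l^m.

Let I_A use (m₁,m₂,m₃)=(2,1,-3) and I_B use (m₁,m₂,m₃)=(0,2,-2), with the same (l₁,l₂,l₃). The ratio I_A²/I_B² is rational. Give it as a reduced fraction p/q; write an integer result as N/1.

10/9

l's match ⇒ only the (l;m) 3-j factors differ between A and B.
A: triangle coeff Δ(2,3,5) = 1/2310; Σ_t [0,0]: t=0:+1/1152 = 1/1152; (3j)²=1/33 [(2 3 5; 2 1 -3)], sign=+1
B: triangle coeff Δ(2,3,5) = 1/2310; Σ_t [0,0]: t=0:+1/480 = 1/480; (3j)²=3/110 [(2 3 5; 0 2 -2)], sign=-1
I_A²/I_B² = (1/33)/(3/110) = 10/9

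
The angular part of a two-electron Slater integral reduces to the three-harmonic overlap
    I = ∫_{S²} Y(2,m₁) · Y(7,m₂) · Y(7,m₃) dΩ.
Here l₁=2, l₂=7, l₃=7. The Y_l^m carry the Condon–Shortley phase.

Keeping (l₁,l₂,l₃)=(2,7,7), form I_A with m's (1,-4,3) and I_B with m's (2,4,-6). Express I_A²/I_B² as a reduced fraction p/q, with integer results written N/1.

Shared (l₁,l₂,l₃)=(2,7,7): N and (l;000)² cancel in I_A²/I_B².
A: Δ = 2!·2!·12!/17! = 1/185640; Racah Σ t=0..1: t=0:+1/4354560 t=1:−1/14515200 = 1/6220800; ⇒ 3j(2 7 7; 1 -4 3)² = 77/4420, sgn +1
B: Δ = 2!·2!·12!/17! = 1/185640; Racah Σ t=0..0: t=0:+1/159667200 = 1/159667200; ⇒ 3j(2 7 7; 2 4 -6)² = 9/1190, sgn -1
I_A²/I_B² = (77/4420)/(9/1190) = 539/234

539/234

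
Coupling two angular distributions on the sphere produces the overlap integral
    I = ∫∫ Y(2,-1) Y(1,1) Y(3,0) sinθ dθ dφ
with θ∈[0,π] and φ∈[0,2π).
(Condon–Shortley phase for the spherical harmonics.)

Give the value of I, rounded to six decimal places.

0.143048

m-sum 0 ✓  L=6 even ✓  1≤3≤3 ✓
Π(2lᵢ+1) = 5×3×7 = 105
triangle coeff Δ(2,1,3) = 1/105
Σ_t [0,0]: t=0:+1/4 = 1/4
(3j)²=3/35 [(2 1 3; 0 0 0)], sign=-1
Σ_t [0,0]: t=0:+1/12 = 1/12
(3j)²=1/35 [(2 1 3; -1 1 0)], sign=-1
⇒ 4πI² = 9/35
I = (+1)√(9/35/(4π)) = 0.14304817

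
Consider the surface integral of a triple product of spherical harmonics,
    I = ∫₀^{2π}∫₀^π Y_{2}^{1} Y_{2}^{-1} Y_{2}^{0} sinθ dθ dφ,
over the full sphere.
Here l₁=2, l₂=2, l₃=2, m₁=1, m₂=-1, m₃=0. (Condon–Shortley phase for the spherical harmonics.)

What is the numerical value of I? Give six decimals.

-0.090112

m-sum 0 ✓  L=6 even ✓  0≤2≤4 ✓
Π(2lᵢ+1) = 5×5×5 = 125
triangle coeff Δ(2,2,2) = 1/630
Σ_t [0,2]: t=0:+1/8 t=1:−1/1 t=2:+1/8 = -3/4
(3j)²=2/35 [(2 2 2; 0 0 0)], sign=-1
Σ_t [0,1]: t=0:+1/2 t=1:−1/4 = 1/4
(3j)²=1/70 [(2 2 2; 1 -1 0)], sign=+1
⇒ 4πI² = 5/49
I = (-1)√(5/49/(4π)) = -0.09011188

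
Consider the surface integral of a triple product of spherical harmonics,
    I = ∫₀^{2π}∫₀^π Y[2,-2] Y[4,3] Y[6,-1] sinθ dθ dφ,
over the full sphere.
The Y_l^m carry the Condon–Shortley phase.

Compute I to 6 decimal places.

Rules hold: Σm=0, L=12 even, 2≤6≤6.
N = 5·9·13 = 585
Δ = 0!·4!·8!/13! = 1/6435
Racah Σ t=0..0: t=0:+1/2304 = 1/2304
⇒ 3j(2 4 6; 0 0 0)² = 5/143, sgn +1
Racah Σ t=0..0: t=0:+1/120960 = 1/120960
⇒ 3j(2 4 6; -2 3 -1)² = 1/1287, sgn -1
4πI² = N·(3j₀)²·(3jₘ)² = 25/1573
I = -1·√(0.0158932/4π) = -0.03556319

-0.035563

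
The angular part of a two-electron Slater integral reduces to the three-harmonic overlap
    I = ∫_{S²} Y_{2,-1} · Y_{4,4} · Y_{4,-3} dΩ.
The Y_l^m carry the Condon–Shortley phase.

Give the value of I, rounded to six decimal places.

m-sum 0 ✓  L=10 even ✓  2≤4≤6 ✓
Π(2lᵢ+1) = 5×9×9 = 405
triangle coeff Δ(2,4,4) = 1/13860
Σ_t [0,2]: t=0:+1/192 t=1:−1/36 t=2:+1/192 = -5/288
(3j)²=20/693 [(2 4 4; 0 0 0)], sign=-1
Σ_t [2,2]: t=2:+1/1440 = 1/1440
(3j)²=7/165 [(2 4 4; -1 4 -3)], sign=-1
⇒ 4πI² = 60/121
I = (+1)√(60/121/(4π)) = 0.19864517

0.198645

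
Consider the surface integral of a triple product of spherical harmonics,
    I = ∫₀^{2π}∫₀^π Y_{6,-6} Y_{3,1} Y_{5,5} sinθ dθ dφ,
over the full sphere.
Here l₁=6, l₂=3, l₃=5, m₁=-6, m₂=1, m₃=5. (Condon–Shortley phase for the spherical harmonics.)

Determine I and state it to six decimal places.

m-sum 0 ✓  L=14 even ✓  3≤5≤9 ✓
Π(2lᵢ+1) = 13×7×11 = 1001
triangle coeff Δ(6,3,5) = 1/675675
Σ_t [1,3]: t=1:−1/8640 t=2:+1/2304 t=3:−1/8640 = 7/34560
(3j)²=7/429 [(6 3 5; 0 0 0)], sign=-1
Σ_t [4,4]: t=4:+1/1935360 = 1/1935360
(3j)²=3/91 [(6 3 5; -6 1 5)], sign=+1
⇒ 4πI² = 7/13
I = (-1)√(7/13/(4π)) = -0.20700098

-0.207001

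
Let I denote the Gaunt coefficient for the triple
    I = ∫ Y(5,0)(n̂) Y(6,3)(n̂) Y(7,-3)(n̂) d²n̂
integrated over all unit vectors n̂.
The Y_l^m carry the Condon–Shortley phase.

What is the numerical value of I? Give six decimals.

0.099287

Rules hold: Σm=0, L=18 even, 1≤7≤11.
N = 11·13·15 = 2145
Δ = 4!·6!·8!/19! = 1/174594420
Racah Σ t=0..4: t=0:+1/4147200 t=1:−1/207360 t=2:+1/82944 t=3:−1/207360 t=4:+1/4147200 = 1/345600
⇒ 3j(5 6 7; 0 0 0)² = 420/46189, sgn -1
Racah Σ t=1..4: t=1:−1/11612160 t=2:+1/725760 t=3:−1/414720 t=4:+1/2073600 = -37/58060800
⇒ 3j(5 6 7; 0 3 -3)² = 4107/646646, sgn -1
4πI² = N·(3j₀)²·(3jₘ)² = 1848150/14919047
I = +1·√(0.123879/4π) = 0.09928717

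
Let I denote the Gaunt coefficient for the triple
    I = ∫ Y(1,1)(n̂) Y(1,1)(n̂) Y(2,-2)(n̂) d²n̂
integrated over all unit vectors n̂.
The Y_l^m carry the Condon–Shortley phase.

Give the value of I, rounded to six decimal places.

Checks pass: Σm=0; 4 even; l₃=2∈[0,2].
(2·1+1)(2·1+1)(2·2+1) = 45
Δ: 0! 2! 2! / 5! → 1/30
sum: t=0:+1/1 = 1/1
3j²(1 1 2; 0 0 0) = Δ·Π!·Σ² = 2/15  (sign +1)
sum: t=0:+1/4 = 1/4
3j²(1 1 2; 1 1 -2) = Δ·Π!·Σ² = 1/5  (sign +1)
combine: 4πI² = 45·2/15·1/5 = 6/5
take √, sign +1: I = 0.30901936

0.309019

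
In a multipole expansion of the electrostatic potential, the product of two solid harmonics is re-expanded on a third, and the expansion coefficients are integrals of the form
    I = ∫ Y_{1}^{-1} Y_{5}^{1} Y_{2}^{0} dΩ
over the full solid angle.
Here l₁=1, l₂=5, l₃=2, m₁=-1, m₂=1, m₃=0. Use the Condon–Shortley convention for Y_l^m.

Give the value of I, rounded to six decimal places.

|1−5|≤2≤1+5 violated ⇒ I = 0

0.000000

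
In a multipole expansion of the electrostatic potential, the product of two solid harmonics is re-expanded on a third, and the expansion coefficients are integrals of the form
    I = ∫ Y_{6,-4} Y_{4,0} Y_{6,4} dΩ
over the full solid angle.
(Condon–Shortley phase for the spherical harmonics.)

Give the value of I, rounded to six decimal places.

m-sum 0 ✓  L=16 even ✓  2≤6≤10 ✓
Π(2lᵢ+1) = 13×9×13 = 1521
triangle coeff Δ(6,4,6) = 1/15315300
Σ_t [0,4]: t=0:+1/829440 t=1:−1/25920 t=2:+1/9216 t=3:−1/25920 t=4:+1/829440 = 7/207360
(3j)²=28/2431 [(6 4 6; 0 0 0)], sign=+1
Σ_t [2,4]: t=2:+1/645120 t=3:−1/181440 t=4:+1/829440 = -1/362880
(3j)²=256/17017 [(6 4 6; -4 0 4)], sign=-1
⇒ 4πI² = 9216/34969
I = (-1)√(9216/34969/(4π)) = -0.14481872

-0.144819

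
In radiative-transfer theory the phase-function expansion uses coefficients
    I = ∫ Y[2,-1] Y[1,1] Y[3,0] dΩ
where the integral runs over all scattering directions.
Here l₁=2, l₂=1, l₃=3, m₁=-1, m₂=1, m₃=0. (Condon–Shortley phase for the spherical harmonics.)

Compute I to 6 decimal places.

0.143048

m-sum 0 ✓  L=6 even ✓  1≤3≤3 ✓
Π(2lᵢ+1) = 5×3×7 = 105
triangle coeff Δ(2,1,3) = 1/105
Σ_t [0,0]: t=0:+1/4 = 1/4
(3j)²=3/35 [(2 1 3; 0 0 0)], sign=-1
Σ_t [0,0]: t=0:+1/12 = 1/12
(3j)²=1/35 [(2 1 3; -1 1 0)], sign=-1
⇒ 4πI² = 9/35
I = (+1)√(9/35/(4π)) = 0.14304817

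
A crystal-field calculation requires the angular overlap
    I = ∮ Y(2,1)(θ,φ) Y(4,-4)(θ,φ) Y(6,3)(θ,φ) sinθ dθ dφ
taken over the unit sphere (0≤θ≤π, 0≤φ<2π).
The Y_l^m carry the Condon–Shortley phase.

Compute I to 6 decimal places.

m-sum 0 ✓  L=12 even ✓  2≤6≤6 ✓
Π(2lᵢ+1) = 5×9×13 = 585
triangle coeff Δ(2,4,6) = 1/6435
Σ_t [0,0]: t=0:+1/2304 = 1/2304
(3j)²=5/143 [(2 4 6; 0 0 0)], sign=+1
Σ_t [0,0]: t=0:+1/241920 = 1/241920
(3j)²=1/715 [(2 4 6; 1 -4 3)], sign=-1
⇒ 4πI² = 45/1573
I = (-1)√(45/1573/(4π)) = -0.04771303

-0.047713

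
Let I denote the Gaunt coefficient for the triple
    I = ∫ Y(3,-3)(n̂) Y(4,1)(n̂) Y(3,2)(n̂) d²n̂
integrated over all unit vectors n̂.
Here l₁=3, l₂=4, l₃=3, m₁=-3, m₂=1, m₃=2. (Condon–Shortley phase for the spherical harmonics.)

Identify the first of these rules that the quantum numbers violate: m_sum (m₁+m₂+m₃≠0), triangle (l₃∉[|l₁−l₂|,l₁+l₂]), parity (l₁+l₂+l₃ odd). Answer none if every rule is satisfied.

none

m₁+m₂+m₃ = -3 + 1 + 2 = 0  ✓
triangle: |3−4|=1 ≤ l₃=3 ≤ 3+4=7  ✓
parity: l₁+l₂+l₃ = 10 is even  ✓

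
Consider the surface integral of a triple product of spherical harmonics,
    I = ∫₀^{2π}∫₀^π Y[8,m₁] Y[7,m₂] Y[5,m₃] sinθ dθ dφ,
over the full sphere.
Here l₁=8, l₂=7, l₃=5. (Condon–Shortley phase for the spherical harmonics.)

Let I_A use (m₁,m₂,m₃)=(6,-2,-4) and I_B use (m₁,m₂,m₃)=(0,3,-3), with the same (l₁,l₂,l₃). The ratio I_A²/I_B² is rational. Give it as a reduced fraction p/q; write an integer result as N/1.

Same 8,7,5: normalisation and zero-m 3j drop out of the ratio.
A: Δ: 10! 6! 4! / 21! → 1/814773960; sum: t=1:−1/1045094400 t=2:+1/348364800 = 1/522547200; 3j²(8 7 5; 6 -2 -4) = Δ·Π!·Σ² = 4/323  (sign -1)
B: Δ: 10! 6! 4! / 21! → 1/814773960; sum: t=6:+1/19906560 t=7:−1/21772800 t=8:+1/232243200 = 1/116121600; 3j²(8 7 5; 0 3 -3) = Δ·Π!·Σ² = 48/46189  (sign +1)
I_A²/I_B² = (4/323)/(48/46189) = 143/12

143/12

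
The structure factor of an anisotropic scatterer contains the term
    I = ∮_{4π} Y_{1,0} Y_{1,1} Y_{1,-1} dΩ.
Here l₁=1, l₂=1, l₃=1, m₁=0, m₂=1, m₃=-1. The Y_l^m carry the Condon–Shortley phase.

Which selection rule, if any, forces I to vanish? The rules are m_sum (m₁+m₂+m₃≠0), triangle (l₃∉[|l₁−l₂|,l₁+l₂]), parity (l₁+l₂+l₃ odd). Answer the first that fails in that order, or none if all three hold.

parity

m₁+m₂+m₃ = 0 + 1 − 1 = 0  ✓
triangle: |1−1|=0 ≤ l₃=1 ≤ 1+1=2  ✓
parity: l₁+l₂+l₃ = 3 is odd  ✗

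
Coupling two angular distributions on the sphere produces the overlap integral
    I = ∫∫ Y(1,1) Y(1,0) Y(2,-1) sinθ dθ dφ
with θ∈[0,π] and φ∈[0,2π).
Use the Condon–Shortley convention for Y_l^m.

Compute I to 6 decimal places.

Checks pass: Σm=0; 4 even; l₃=2∈[0,2].
(2·1+1)(2·1+1)(2·2+1) = 45
Δ: 0! 2! 2! / 5! → 1/30
sum: t=0:+1/1 = 1/1
3j²(1 1 2; 0 0 0) = Δ·Π!·Σ² = 2/15  (sign +1)
sum: t=0:+1/2 = 1/2
3j²(1 1 2; 1 0 -1) = Δ·Π!·Σ² = 1/10  (sign -1)
combine: 4πI² = 45·2/15·1/10 = 3/5
take √, sign -1: I = -0.21850969

-0.218510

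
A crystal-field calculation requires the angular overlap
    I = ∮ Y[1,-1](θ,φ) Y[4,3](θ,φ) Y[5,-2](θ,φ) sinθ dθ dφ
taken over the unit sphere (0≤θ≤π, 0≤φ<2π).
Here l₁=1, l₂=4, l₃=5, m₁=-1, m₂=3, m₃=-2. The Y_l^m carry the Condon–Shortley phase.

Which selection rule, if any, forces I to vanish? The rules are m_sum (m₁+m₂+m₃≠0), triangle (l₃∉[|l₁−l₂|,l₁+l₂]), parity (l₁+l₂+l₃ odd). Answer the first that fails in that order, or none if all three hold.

none

azimuthal sum: -1 + 3 − 2 = 0  ✓
3 ≤ 5 ≤ 5 (triangle on l)  ✓
L = 1 + 4 + 5 = 10 (even)  ✓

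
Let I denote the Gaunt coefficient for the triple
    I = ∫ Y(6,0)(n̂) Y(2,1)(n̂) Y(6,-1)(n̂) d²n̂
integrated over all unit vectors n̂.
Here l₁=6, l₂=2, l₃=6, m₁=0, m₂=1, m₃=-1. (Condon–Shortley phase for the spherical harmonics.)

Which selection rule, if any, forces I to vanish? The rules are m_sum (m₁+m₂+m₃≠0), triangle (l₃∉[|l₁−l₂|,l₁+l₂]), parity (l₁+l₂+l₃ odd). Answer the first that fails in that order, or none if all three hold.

azimuthal sum: 0 + 1 − 1 = 0  ✓
4 ≤ 6 ≤ 8 (triangle on l)  ✓
L = 6 + 2 + 6 = 14 (even)  ✓

none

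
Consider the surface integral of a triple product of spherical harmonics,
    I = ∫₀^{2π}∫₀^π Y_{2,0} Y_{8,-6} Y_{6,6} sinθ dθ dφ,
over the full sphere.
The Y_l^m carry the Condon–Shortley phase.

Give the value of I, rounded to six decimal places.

m-sum 0 ✓  L=16 even ✓  6≤6≤10 ✓
Π(2lᵢ+1) = 5×17×13 = 1105
triangle coeff Δ(2,8,6) = 1/30940
Σ_t [2,2]: t=2:+1/2073600 = 1/2073600
(3j)²=28/1105 [(2 8 6; 0 0 0)], sign=+1
Σ_t [2,2]: t=2:+1/1916006400 = 1/1916006400
(3j)²=1/340 [(2 8 6; 0 -6 6)], sign=+1
⇒ 4πI² = 7/85
I = (+1)√(7/85/(4π)) = 0.08095331

0.080953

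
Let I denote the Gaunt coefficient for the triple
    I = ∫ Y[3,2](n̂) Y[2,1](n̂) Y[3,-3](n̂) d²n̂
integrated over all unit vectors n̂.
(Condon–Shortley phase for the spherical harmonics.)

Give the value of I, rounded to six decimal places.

Rules hold: Σm=0, L=8 even, 1≤3≤5.
N = 7·5·7 = 245
Δ = 2!·4!·2!/9! = 1/3780
Racah Σ t=0..2: t=0:+1/24 t=1:−1/4 t=2:+1/24 = -1/6
⇒ 3j(3 2 3; 0 0 0)² = 4/105, sgn +1
Racah Σ t=1..1: t=1:−1/48 = -1/48
⇒ 3j(3 2 3; 2 1 -3)² = 5/84, sgn -1
4πI² = N·(3j₀)²·(3jₘ)² = 5/9
I = -1·√(0.555556/4π) = -0.21026104

-0.210261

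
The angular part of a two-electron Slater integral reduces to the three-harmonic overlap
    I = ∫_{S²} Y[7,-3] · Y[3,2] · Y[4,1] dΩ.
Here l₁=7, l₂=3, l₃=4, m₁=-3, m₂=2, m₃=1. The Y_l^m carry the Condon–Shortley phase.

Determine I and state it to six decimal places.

Checks pass: Σm=0; 14 even; l₃=4∈[4,10].
(2·7+1)(2·3+1)(2·4+1) = 945
Δ: 6! 8! 0! / 15! → 1/45045
sum: t=3:−1/20736 = -1/20736
3j²(7 3 4; 0 0 0) = Δ·Π!·Σ² = 35/1287  (sign -1)
sum: t=5:−1/86400 = -1/86400
3j²(7 3 4; -3 2 1) = Δ·Π!·Σ² = 16/715  (sign +1)
combine: 4πI² = 945·35/1287·16/715 = 11760/20449
take √, sign -1: I = -0.21392557

-0.213926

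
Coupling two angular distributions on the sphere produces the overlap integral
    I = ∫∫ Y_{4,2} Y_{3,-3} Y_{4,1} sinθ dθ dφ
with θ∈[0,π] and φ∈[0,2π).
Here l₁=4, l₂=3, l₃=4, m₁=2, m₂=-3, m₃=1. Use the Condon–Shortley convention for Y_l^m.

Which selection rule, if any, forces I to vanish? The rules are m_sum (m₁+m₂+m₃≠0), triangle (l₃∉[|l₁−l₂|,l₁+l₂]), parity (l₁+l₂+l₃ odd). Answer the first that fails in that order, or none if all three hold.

parity

azimuthal sum: 2 − 3 + 1 = 0  ✓
1 ≤ 4 ≤ 7 (triangle on l)  ✓
L = 4 + 3 + 4 = 11 (odd)  ✗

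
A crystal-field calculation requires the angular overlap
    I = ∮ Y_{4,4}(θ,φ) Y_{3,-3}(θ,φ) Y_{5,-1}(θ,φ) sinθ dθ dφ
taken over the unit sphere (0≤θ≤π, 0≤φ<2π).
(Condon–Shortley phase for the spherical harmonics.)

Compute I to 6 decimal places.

Checks pass: Σm=0; 12 even; l₃=5∈[1,7].
(2·4+1)(2·3+1)(2·5+1) = 693
Δ: 2! 6! 4! / 13! → 1/180180
sum: t=0:+1/576 t=1:−1/144 t=2:+1/576 = -1/288
3j²(4 3 5; 0 0 0) = Δ·Π!·Σ² = 20/1001  (sign +1)
sum: t=0:+1/34560 = 1/34560
3j²(4 3 5; 4 -3 -1) = Δ·Π!·Σ² = 1/429  (sign +1)
combine: 4πI² = 693·20/1001·1/429 = 60/1859
take √, sign +1: I = 0.05067935

0.050679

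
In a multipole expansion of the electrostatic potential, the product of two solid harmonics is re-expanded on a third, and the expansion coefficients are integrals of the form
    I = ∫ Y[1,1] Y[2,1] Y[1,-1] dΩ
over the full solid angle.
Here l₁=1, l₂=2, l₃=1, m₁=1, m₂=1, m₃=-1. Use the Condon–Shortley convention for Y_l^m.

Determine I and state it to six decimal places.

m-sum = 1 + 1 − 1 = 1 ≠ 0 ⇒ I = 0

0.000000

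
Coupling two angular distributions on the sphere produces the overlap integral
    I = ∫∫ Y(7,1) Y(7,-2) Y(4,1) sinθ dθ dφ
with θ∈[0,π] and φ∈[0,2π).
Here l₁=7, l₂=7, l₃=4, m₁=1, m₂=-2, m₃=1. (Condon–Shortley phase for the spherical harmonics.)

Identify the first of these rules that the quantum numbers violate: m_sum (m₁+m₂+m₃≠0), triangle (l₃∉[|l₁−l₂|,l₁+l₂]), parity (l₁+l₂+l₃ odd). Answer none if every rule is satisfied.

azimuthal sum: 1 − 2 + 1 = 0  ✓
0 ≤ 4 ≤ 14 (triangle on l)  ✓
L = 7 + 7 + 4 = 18 (even)  ✓

none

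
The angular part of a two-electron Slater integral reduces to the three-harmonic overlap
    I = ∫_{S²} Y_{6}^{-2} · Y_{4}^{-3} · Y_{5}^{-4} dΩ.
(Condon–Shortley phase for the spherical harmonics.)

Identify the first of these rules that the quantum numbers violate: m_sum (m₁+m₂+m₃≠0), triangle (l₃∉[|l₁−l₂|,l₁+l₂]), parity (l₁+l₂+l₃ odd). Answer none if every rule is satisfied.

m_sum

m₁+m₂+m₃ = -2 − 3 − 4 = -9  ✗
triangle: |6−4|=2 ≤ l₃=5 ≤ 6+4=10
parity: l₁+l₂+l₃ = 15 is odd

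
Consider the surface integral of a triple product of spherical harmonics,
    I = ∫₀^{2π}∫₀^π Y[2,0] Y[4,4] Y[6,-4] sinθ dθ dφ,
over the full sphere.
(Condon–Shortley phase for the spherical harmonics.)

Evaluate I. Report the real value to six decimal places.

Checks pass: Σm=0; 12 even; l₃=6∈[2,6].
(2·2+1)(2·4+1)(2·6+1) = 585
Δ: 0! 4! 8! / 13! → 1/6435
sum: t=0:+1/2304 = 1/2304
3j²(2 4 6; 0 0 0) = Δ·Π!·Σ² = 5/143  (sign +1)
sum: t=0:+1/161280 = 1/161280
3j²(2 4 6; 0 4 -4) = Δ·Π!·Σ² = 1/143  (sign +1)
combine: 4πI² = 585·5/143·1/143 = 225/1573
take √, sign +1: I = 0.10668957

0.106690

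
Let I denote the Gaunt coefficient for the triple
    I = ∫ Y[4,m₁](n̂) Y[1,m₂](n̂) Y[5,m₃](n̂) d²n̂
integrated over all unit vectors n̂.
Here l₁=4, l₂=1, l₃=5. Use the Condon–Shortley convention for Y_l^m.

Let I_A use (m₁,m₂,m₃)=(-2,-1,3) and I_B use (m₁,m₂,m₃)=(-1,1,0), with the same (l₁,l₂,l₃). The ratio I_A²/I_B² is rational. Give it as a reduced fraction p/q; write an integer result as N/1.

Same 4,1,5: normalisation and zero-m 3j drop out of the ratio.
A: Δ: 0! 8! 2! / 11! → 1/495; sum: t=0:+1/2880 = 1/2880; 3j²(4 1 5; -2 -1 3) = Δ·Π!·Σ² = 28/495  (sign +1)
B: Δ: 0! 8! 2! / 11! → 1/495; sum: t=0:+1/1440 = 1/1440; 3j²(4 1 5; -1 1 0) = Δ·Π!·Σ² = 2/99  (sign -1)
I_A²/I_B² = (28/495)/(2/99) = 14/5

14/5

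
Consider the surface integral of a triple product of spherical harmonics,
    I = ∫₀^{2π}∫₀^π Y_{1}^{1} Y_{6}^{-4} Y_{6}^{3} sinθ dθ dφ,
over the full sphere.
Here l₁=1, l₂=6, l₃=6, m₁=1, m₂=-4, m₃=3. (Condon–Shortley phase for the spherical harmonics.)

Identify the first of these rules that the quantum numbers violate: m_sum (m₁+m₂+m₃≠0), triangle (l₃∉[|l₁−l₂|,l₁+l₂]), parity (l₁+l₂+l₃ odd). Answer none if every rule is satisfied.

parity

Σmᵢ = 0  ✓
l₃∈[|l₁−l₂|,l₁+l₂]=[5,7], have l₃=6  ✓
Σlᵢ = 13 ⇒ odd  ✗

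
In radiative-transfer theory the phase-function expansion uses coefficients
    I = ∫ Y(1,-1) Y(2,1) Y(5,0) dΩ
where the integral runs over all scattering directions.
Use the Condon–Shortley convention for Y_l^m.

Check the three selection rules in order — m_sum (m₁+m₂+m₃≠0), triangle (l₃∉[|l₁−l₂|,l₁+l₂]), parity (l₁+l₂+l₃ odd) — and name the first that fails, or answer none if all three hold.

triangle

Σmᵢ = 0  ✓
l₃∈[|l₁−l₂|,l₁+l₂]=[1,3], have l₃=5  ✗
Σlᵢ = 8 ⇒ even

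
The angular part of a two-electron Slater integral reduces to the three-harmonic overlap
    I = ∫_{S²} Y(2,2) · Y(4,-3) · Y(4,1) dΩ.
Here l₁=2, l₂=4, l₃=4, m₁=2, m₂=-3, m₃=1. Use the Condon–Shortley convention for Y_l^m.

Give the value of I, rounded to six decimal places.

0.159270

m-sum 0 ✓  L=10 even ✓  2≤4≤6 ✓
Π(2lᵢ+1) = 5×9×9 = 405
triangle coeff Δ(2,4,4) = 1/13860
Σ_t [0,2]: t=0:+1/192 t=1:−1/36 t=2:+1/192 = -5/288
(3j)²=20/693 [(2 4 4; 0 0 0)], sign=-1
Σ_t [0,0]: t=0:+1/480 = 1/480
(3j)²=3/110 [(2 4 4; 2 -3 1)], sign=-1
⇒ 4πI² = 270/847
I = (+1)√(270/847/(4π)) = 0.15927046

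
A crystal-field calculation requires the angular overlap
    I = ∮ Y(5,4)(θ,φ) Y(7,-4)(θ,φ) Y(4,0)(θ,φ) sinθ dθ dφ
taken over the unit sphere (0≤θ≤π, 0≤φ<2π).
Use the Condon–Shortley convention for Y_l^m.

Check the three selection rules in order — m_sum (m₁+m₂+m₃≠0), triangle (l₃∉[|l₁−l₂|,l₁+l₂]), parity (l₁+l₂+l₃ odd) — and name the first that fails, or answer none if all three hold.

none

azimuthal sum: 4 − 4 + 0 = 0  ✓
2 ≤ 4 ≤ 12 (triangle on l)  ✓
L = 5 + 7 + 4 = 16 (even)  ✓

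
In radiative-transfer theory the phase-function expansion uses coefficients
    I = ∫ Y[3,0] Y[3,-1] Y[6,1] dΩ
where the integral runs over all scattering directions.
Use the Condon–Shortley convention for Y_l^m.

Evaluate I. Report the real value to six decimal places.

Checks pass: Σm=0; 12 even; l₃=6∈[0,6].
(2·3+1)(2·3+1)(2·6+1) = 637
Δ: 0! 6! 6! / 13! → 1/12012
sum: t=0:+1/1296 = 1/1296
3j²(3 3 6; 0 0 0) = Δ·Π!·Σ² = 100/3003  (sign +1)
sum: t=0:+1/1728 = 1/1728
3j²(3 3 6; 0 -1 1) = Δ·Π!·Σ² = 25/858  (sign -1)
combine: 4πI² = 637·100/3003·25/858 = 8750/14157
take √, sign -1: I = -0.22177545

-0.221775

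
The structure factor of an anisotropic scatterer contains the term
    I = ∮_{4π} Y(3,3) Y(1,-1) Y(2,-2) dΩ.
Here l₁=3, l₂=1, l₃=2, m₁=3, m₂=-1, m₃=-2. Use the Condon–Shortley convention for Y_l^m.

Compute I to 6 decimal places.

-0.319865

Rules hold: Σm=0, L=6 even, 2≤2≤4.
N = 7·3·5 = 105
Δ = 2!·4!·0!/7! = 1/105
Racah Σ t=1..1: t=1:−1/4 = -1/4
⇒ 3j(3 1 2; 0 0 0)² = 3/35, sgn -1
Racah Σ t=0..0: t=0:+1/48 = 1/48
⇒ 3j(3 1 2; 3 -1 -2)² = 1/7, sgn +1
4πI² = N·(3j₀)²·(3jₘ)² = 9/7
I = -1·√(1.28571/4π) = -0.31986543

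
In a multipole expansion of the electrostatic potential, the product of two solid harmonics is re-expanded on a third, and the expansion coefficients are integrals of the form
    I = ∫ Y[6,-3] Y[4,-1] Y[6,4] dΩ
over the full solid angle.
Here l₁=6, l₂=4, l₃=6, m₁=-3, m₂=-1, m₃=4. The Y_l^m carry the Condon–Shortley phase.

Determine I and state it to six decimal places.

0.077598

m-sum 0 ✓  L=16 even ✓  2≤6≤10 ✓
Π(2lᵢ+1) = 13×9×13 = 1521
triangle coeff Δ(6,4,6) = 1/15315300
Σ_t [0,4]: t=0:+1/829440 t=1:−1/25920 t=2:+1/9216 t=3:−1/25920 t=4:+1/829440 = 7/207360
(3j)²=28/2431 [(6 4 6; 0 0 0)], sign=+1
Σ_t [1,3]: t=1:−1/967680 t=2:+1/120960 t=3:−1/207360 = 1/414720
(3j)²=21/4862 [(6 4 6; -3 -1 4)], sign=+1
⇒ 4πI² = 2646/34969
I = (+1)√(2646/34969/(4π)) = 0.07759762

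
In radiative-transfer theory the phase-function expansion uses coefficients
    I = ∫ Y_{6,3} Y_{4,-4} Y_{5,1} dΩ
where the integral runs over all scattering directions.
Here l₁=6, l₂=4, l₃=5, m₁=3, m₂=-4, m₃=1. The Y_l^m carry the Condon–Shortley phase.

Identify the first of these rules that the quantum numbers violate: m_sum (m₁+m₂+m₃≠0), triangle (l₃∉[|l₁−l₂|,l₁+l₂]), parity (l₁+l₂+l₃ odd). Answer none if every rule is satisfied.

Σmᵢ = 0  ✓
l₃∈[|l₁−l₂|,l₁+l₂]=[2,10], have l₃=5  ✓
Σlᵢ = 15 ⇒ odd  ✗

parity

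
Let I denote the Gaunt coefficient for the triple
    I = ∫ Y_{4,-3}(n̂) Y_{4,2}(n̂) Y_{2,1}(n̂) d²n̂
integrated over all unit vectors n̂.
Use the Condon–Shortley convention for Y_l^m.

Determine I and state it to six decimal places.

-0.187702

m-sum 0 ✓  L=10 even ✓  0≤2≤8 ✓
Π(2lᵢ+1) = 9×9×5 = 405
triangle coeff Δ(4,4,2) = 1/13860
Σ_t [2,4]: t=2:+1/192 t=3:−1/36 t=4:+1/192 = -5/288
(3j)²=20/693 [(4 4 2; 0 0 0)], sign=-1
Σ_t [5,6]: t=5:−1/240 t=6:+1/1440 = -1/288
(3j)²=5/132 [(4 4 2; -3 2 1)], sign=+1
⇒ 4πI² = 375/847
I = (-1)√(375/847/(4π)) = -0.18770204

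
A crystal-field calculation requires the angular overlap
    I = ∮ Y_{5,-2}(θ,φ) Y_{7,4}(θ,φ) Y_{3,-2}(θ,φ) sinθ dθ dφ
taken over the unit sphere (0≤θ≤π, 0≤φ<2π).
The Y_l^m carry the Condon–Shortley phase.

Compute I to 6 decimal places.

L=15 odd ⇒ parity kills the (l;000) factor ⇒ I = 0

0.000000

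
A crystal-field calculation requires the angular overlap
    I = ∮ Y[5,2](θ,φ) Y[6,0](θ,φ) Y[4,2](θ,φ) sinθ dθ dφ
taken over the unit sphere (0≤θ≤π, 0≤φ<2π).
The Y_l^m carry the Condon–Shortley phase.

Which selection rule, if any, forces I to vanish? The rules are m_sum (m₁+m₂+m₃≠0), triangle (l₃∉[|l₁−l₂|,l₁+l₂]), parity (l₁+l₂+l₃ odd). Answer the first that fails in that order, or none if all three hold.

m_sum

Σmᵢ = 4  ✗
l₃∈[|l₁−l₂|,l₁+l₂]=[1,11], have l₃=4
Σlᵢ = 15 ⇒ odd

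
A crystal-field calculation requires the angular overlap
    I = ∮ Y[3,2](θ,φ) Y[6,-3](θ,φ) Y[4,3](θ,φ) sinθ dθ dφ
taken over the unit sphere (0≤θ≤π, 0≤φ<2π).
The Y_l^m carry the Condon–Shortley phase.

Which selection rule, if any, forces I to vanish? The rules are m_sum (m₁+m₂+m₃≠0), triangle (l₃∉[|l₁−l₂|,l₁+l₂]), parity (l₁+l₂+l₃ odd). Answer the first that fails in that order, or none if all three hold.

m₁+m₂+m₃ = 2 − 3 + 3 = 2  ✗
triangle: |3−6|=3 ≤ l₃=4 ≤ 3+6=9
parity: l₁+l₂+l₃ = 13 is odd

m_sum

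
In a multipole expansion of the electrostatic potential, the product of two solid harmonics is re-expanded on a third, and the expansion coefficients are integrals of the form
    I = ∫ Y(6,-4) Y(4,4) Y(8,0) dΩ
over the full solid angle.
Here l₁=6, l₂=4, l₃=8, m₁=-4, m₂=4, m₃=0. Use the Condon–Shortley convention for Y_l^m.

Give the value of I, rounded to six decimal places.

-0.051161

Checks pass: Σm=0; 18 even; l₃=8∈[2,10].
(2·6+1)(2·4+1)(2·8+1) = 1989
Δ: 2! 10! 6! / 19! → 1/23279256
sum: t=0:+1/1658880 t=1:−1/518400 t=2:+1/1658880 = -1/1382400
3j²(6 4 8; 0 0 0) = Δ·Π!·Σ² = 504/46189  (sign -1)
sum: t=2:+1/116121600 = 1/116121600
3j²(6 4 8; -4 4 0) = Δ·Π!·Σ² = 70/46189  (sign +1)
combine: 4πI² = 1989·504/46189·70/46189 = 317520/9653501
take √, sign -1: I = -0.05116090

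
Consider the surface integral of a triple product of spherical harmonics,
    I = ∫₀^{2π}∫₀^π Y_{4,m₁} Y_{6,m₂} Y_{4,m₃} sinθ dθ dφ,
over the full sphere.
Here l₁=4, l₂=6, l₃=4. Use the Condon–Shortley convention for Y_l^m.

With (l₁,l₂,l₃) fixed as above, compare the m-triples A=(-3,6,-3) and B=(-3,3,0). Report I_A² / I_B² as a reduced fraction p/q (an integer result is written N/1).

Same 4,6,4: normalisation and zero-m 3j drop out of the ratio.
A: Δ: 6! 2! 6! / 15! → 1/1261260; sum: t=6:+1/518400 = 1/518400; 3j²(4 6 4; -3 6 -3) = Δ·Π!·Σ² = 7/195  (sign -1)
B: Δ: 6! 2! 6! / 15! → 1/1261260; sum: t=5:−1/11520 t=6:+1/25920 = -1/20736; 3j²(4 6 4; -3 3 0) = Δ·Π!·Σ² = 5/429  (sign -1)
I_A²/I_B² = (7/195)/(5/429) = 77/25

77/25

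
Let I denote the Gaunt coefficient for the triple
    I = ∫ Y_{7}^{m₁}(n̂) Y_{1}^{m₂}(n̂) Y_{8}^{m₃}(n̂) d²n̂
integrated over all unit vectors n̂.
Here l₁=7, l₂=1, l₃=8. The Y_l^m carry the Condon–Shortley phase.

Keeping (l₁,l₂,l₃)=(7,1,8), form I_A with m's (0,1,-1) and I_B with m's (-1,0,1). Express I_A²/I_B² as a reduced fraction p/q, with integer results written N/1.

4/7

Same 7,1,8: normalisation and zero-m 3j drop out of the ratio.
A: Δ: 0! 14! 2! / 17! → 1/2040; sum: t=0:+1/50803200 = 1/50803200; 3j²(7 1 8; 0 1 -1) = Δ·Π!·Σ² = 3/170  (sign -1)
B: Δ: 0! 14! 2! / 17! → 1/2040; sum: t=0:+1/29030400 = 1/29030400; 3j²(7 1 8; -1 0 1) = Δ·Π!·Σ² = 21/680  (sign -1)
I_A²/I_B² = (3/170)/(21/680) = 4/7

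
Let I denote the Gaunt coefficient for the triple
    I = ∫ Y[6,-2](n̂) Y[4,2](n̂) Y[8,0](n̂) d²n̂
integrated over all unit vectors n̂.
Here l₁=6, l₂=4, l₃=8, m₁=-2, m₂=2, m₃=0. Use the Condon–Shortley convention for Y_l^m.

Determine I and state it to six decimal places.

-0.137687

Rules hold: Σm=0, L=18 even, 2≤8≤10.
N = 13·9·17 = 1989
Δ = 2!·10!·6!/19! = 1/23279256
Racah Σ t=0..2: t=0:+1/1658880 t=1:−1/518400 t=2:+1/1658880 = -1/1382400
⇒ 3j(6 4 8; 0 0 0)² = 504/46189, sgn -1
Racah Σ t=0..2: t=0:+1/116121600 t=1:−1/3628800 t=2:+1/1658880 = 13/38707200
⇒ 3j(6 4 8; -2 2 0)² = 39/3553, sgn +1
4πI² = N·(3j₀)²·(3jₘ)² = 176904/742577
I = -1·√(0.23823/4π) = -0.13768707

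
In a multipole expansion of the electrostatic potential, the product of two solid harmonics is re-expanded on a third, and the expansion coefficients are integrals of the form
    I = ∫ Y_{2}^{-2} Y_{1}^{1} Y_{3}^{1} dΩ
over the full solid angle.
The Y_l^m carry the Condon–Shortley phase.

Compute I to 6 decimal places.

Rules hold: Σm=0, L=6 even, 1≤3≤3.
N = 5·3·7 = 105
Δ = 0!·4!·2!/7! = 1/105
Racah Σ t=0..0: t=0:+1/4 = 1/4
⇒ 3j(2 1 3; 0 0 0)² = 3/35, sgn -1
Racah Σ t=0..0: t=0:+1/48 = 1/48
⇒ 3j(2 1 3; -2 1 1)² = 1/105, sgn +1
4πI² = N·(3j₀)²·(3jₘ)² = 3/35
I = -1·√(0.0857143/4π) = -0.08258890

-0.082589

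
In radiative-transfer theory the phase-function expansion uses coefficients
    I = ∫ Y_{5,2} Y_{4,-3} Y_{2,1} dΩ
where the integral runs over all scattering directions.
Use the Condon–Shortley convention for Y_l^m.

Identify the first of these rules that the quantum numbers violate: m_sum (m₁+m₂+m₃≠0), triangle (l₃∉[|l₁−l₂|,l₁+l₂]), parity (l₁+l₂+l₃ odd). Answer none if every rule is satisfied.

Σmᵢ = 0  ✓
l₃∈[|l₁−l₂|,l₁+l₂]=[1,9], have l₃=2  ✓
Σlᵢ = 11 ⇒ odd  ✗

parity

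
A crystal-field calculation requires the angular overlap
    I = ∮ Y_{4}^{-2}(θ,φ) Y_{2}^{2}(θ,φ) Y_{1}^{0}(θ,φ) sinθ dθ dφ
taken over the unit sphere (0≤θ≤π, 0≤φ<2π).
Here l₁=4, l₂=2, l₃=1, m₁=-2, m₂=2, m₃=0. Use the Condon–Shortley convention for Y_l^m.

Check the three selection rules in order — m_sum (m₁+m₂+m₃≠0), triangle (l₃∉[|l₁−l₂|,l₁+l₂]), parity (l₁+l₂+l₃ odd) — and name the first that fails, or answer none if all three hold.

triangle

m₁+m₂+m₃ = -2 + 2 + 0 = 0  ✓
triangle: |4−2|=2 ≤ l₃=1 ≤ 4+2=6  ✗
parity: l₁+l₂+l₃ = 7 is odd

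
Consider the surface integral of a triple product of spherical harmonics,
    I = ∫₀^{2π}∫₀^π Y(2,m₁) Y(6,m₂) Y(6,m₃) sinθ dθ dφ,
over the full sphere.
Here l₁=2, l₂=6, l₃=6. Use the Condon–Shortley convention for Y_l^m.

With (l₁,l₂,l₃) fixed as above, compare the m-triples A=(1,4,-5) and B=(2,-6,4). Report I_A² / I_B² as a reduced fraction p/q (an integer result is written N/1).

Same 2,6,6: normalisation and zero-m 3j drop out of the ratio.
A: Δ: 2! 2! 10! / 15! → 1/90090; sum: t=0:+1/7257600 t=1:−1/725760 = -1/806400; 3j²(2 6 6; 1 4 -5) = Δ·Π!·Σ² = 27/910  (sign +1)
B: Δ: 2! 2! 10! / 15! → 1/90090; sum: t=0:+1/14515200 = 1/14515200; 3j²(2 6 6; 2 -6 4) = Δ·Π!·Σ² = 2/455  (sign +1)
I_A²/I_B² = (27/910)/(2/455) = 27/4

27/4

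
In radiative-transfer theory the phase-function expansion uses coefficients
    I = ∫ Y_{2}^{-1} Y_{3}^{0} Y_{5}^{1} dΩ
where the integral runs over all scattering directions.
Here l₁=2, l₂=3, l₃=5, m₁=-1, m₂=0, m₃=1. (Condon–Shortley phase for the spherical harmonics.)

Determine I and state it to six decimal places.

-0.214318

m-sum 0 ✓  L=10 even ✓  1≤5≤5 ✓
Π(2lᵢ+1) = 5×7×11 = 385
triangle coeff Δ(2,3,5) = 1/2310
Σ_t [0,0]: t=0:+1/144 = 1/144
(3j)²=10/231 [(2 3 5; 0 0 0)], sign=-1
Σ_t [0,0]: t=0:+1/216 = 1/216
(3j)²=8/231 [(2 3 5; -1 0 1)], sign=+1
⇒ 4πI² = 400/693
I = (-1)√(400/693/(4π)) = -0.21431790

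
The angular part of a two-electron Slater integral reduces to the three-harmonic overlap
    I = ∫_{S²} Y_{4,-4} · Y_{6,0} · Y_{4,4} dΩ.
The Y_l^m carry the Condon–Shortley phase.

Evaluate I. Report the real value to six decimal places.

-0.028451

Checks pass: Σm=0; 14 even; l₃=4∈[2,10].
(2·4+1)(2·6+1)(2·4+1) = 1053
Δ: 6! 2! 6! / 15! → 1/1261260
sum: t=2:+1/4608 t=3:−1/1296 t=4:+1/4608 = -7/20736
3j²(4 6 4; 0 0 0) = Δ·Π!·Σ² = 20/1287  (sign -1)
sum: t=6:+1/1036800 = 1/1036800
3j²(4 6 4; -4 0 4) = Δ·Π!·Σ² = 4/6435  (sign +1)
combine: 4πI² = 1053·20/1287·4/6435 = 16/1573
take √, sign -1: I = -0.02845055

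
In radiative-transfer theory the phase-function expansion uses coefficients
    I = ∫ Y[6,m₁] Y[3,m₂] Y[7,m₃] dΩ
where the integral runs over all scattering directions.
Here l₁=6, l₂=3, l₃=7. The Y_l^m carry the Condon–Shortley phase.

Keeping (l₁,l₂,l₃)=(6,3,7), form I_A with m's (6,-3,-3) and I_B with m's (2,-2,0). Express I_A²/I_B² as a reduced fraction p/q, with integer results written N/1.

Same 6,3,7: normalisation and zero-m 3j drop out of the ratio.
A: Δ: 2! 10! 4! / 17! → 1/2042040; sum: t=0:+1/174182400 = 1/174182400; 3j²(6 3 7; 6 -3 -3) = Δ·Π!·Σ² = 3/6188  (sign +1)
B: Δ: 2! 10! 4! / 17! → 1/2042040; sum: t=0:+1/207360 t=1:−1/725760 = 1/290304; 3j²(6 3 7; 2 -2 0) = Δ·Π!·Σ² = 125/7293  (sign -1)
I_A²/I_B² = (3/6188)/(125/7293) = 99/3500

99/3500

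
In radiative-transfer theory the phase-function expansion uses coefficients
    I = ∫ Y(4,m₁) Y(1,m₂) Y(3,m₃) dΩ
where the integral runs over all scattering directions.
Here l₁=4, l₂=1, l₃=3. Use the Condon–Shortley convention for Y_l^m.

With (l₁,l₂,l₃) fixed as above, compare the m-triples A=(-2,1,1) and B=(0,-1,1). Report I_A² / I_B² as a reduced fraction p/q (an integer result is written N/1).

5/2

Shared (l₁,l₂,l₃)=(4,1,3): N and (l;000)² cancel in I_A²/I_B².
A: Δ = 2!·6!·0!/9! = 1/252; Racah Σ t=2..2: t=2:+1/96 = 1/96; ⇒ 3j(4 1 3; -2 1 1)² = 5/84, sgn +1
B: Δ = 2!·6!·0!/9! = 1/252; Racah Σ t=0..0: t=0:+1/96 = 1/96; ⇒ 3j(4 1 3; 0 -1 1)² = 1/42, sgn +1
I_A²/I_B² = (5/84)/(1/42) = 5/2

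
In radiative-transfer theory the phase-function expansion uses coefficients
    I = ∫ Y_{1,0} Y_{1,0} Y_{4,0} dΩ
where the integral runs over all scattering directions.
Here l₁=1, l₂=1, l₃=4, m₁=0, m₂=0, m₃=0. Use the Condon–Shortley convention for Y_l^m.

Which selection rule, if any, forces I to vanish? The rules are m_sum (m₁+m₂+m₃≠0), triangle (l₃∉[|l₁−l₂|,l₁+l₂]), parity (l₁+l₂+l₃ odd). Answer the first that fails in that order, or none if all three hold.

triangle

azimuthal sum: 0 + 0 + 0 = 0  ✓
0 ≤ 4 ≤ 2 (triangle on l)  ✗
L = 1 + 1 + 4 = 6 (even)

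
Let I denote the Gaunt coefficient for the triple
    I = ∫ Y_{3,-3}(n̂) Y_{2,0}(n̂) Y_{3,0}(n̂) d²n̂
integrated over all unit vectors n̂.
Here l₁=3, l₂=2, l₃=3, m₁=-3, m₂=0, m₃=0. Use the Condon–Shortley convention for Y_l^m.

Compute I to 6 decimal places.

0.000000

m-sum = -3 + 0 + 0 = -3 ≠ 0 ⇒ I = 0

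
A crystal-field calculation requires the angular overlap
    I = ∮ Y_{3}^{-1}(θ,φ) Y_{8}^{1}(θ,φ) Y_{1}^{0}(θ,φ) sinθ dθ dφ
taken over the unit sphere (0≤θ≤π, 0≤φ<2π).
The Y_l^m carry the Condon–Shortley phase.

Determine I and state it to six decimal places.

|3−8|≤1≤3+8 violated ⇒ I = 0

0.000000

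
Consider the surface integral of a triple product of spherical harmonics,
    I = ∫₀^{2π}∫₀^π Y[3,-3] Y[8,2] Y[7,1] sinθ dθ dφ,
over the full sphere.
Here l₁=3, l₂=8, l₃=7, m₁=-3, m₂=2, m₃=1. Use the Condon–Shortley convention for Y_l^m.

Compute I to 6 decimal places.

m-sum 0 ✓  L=18 even ✓  5≤7≤11 ✓
Π(2lᵢ+1) = 7×17×15 = 1785
triangle coeff Δ(3,8,7) = 1/5290740
Σ_t [1,3]: t=1:−1/7257600 t=2:+1/2073600 t=3:−1/7257600 = 1/4838400
(3j)²=252/20995 [(3 8 7; 0 0 0)], sign=-1
Σ_t [4,4]: t=4:+1/24883200 = 1/24883200
(3j)²=70/4199 [(3 8 7; -3 2 1)], sign=+1
⇒ 4πI² = 370440/1037153
I = (-1)√(370440/1037153/(4π)) = -0.16859030

-0.168590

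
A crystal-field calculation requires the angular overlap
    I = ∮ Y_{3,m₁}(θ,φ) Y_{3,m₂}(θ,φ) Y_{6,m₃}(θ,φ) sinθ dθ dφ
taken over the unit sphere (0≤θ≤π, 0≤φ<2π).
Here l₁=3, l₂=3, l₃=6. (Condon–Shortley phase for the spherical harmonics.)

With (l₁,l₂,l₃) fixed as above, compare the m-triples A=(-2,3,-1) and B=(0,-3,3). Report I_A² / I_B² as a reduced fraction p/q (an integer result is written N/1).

Same 3,3,6: normalisation and zero-m 3j drop out of the ratio.
A: Δ: 0! 6! 6! / 13! → 1/12012; sum: t=0:+1/86400 = 1/86400; 3j²(3 3 6; -2 3 -1) = Δ·Π!·Σ² = 1/1716  (sign -1)
B: Δ: 0! 6! 6! / 13! → 1/12012; sum: t=0:+1/25920 = 1/25920; 3j²(3 3 6; 0 -3 3) = Δ·Π!·Σ² = 1/143  (sign -1)
I_A²/I_B² = (1/1716)/(1/143) = 1/12

1/12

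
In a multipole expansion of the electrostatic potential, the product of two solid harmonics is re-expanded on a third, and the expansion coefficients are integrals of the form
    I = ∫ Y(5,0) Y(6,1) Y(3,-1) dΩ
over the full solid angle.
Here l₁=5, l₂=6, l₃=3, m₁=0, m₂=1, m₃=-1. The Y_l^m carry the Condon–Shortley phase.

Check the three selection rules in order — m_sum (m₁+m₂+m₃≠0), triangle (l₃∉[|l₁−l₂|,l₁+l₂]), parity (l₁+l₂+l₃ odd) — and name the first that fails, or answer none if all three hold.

none

m₁+m₂+m₃ = 0 + 1 − 1 = 0  ✓
triangle: |5−6|=1 ≤ l₃=3 ≤ 5+6=11  ✓
parity: l₁+l₂+l₃ = 14 is even  ✓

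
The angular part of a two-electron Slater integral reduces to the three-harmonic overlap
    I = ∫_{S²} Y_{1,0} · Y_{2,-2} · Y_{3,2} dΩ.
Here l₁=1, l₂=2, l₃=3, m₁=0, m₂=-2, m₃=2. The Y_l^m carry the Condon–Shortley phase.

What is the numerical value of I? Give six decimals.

m-sum 0 ✓  L=6 even ✓  1≤3≤3 ✓
Π(2lᵢ+1) = 3×5×7 = 105
triangle coeff Δ(1,2,3) = 1/105
Σ_t [0,0]: t=0:+1/4 = 1/4
(3j)²=3/35 [(1 2 3; 0 0 0)], sign=-1
Σ_t [0,0]: t=0:+1/24 = 1/24
(3j)²=1/21 [(1 2 3; 0 -2 2)], sign=-1
⇒ 4πI² = 3/7
I = (+1)√(3/7/(4π)) = 0.18467439

0.184674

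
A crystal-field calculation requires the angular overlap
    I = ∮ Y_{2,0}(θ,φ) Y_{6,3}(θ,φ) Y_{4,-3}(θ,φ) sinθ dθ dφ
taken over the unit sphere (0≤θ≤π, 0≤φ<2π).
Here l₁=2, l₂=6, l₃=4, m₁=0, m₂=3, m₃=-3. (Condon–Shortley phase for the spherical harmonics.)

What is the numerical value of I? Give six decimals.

-0.165283

Checks pass: Σm=0; 12 even; l₃=4∈[4,8].
(2·2+1)(2·6+1)(2·4+1) = 585
Δ: 4! 0! 8! / 13! → 1/6435
sum: t=2:+1/2304 = 1/2304
3j²(2 6 4; 0 0 0) = Δ·Π!·Σ² = 5/143  (sign +1)
sum: t=2:+1/20160 = 1/20160
3j²(2 6 4; 0 3 -3) = Δ·Π!·Σ² = 12/715  (sign -1)
combine: 4πI² = 585·5/143·12/715 = 540/1573
take √, sign -1: I = -0.16528277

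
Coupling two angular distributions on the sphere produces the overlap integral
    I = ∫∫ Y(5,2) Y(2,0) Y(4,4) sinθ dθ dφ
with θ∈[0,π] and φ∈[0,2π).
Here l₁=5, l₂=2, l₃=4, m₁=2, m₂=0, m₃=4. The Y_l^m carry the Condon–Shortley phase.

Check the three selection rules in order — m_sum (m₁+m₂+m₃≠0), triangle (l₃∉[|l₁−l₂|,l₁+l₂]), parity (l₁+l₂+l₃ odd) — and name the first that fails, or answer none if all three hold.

Σmᵢ = 6  ✗
l₃∈[|l₁−l₂|,l₁+l₂]=[3,7], have l₃=4
Σlᵢ = 11 ⇒ odd

m_sum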